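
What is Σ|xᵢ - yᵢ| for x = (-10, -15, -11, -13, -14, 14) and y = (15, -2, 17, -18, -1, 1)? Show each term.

Σ|x_i - y_i| = |-10 - 15| + |-15 - (-2)| + |-11 - 17| + |-13 - (-18)| + |-14 - (-1)| + |14 - 1| = 25 + 13 + 28 + 5 + 13 + 13 = 97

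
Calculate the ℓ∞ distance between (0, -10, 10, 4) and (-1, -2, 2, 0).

max(|x_i - y_i|) = max(|0 - (-1)|, |-10 - (-2)|, |10 - 2|, |4 - 0|) = max(1, 8, 8, 4) = 8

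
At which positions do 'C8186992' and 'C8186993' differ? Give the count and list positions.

Differing positions: 8. Hamming distance = 1.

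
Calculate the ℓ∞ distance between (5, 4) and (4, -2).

max(|x_i - y_i|) = max(|5 - 4|, |4 - (-2)|) = max(1, 6) = 6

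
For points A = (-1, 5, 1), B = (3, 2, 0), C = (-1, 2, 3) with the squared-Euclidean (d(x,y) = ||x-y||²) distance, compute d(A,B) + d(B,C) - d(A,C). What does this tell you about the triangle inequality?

d(A,B) = 4² + 3² + 1² = 26, d(B,C) = 4² + 0² + 3² = 25, d(A,C) = 0² + 3² + 2² = 13.
d(A,B) + d(B,C) - d(A,C) = 26 + 25 - 13 = 51 - 13 = 38. This is ≥ 0, so the triangle inequality holds for these points.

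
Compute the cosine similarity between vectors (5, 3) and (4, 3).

With u = (5, 3), v = (4, 3):
u·v = 5·4 + 3·3 = 20 + 9 = 29.
|u| = √(5² + 3²) = √34, |v| = √(4² + 3²) = √25, so |u||v| = √(34·25) = √850.
cos θ = (u·v)/(|u||v|) = 29/√850 ≈ 0.9947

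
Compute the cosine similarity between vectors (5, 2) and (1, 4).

With u = (5, 2), v = (1, 4):
u·v = 5·1 + 2·4 = 5 + 8 = 13.
|u| = √(5² + 2²) = √29, |v| = √(1² + 4²) = √17, so |u||v| = √(29·17) = √493.
cos θ = (u·v)/(|u||v|) = 13/√493 ≈ 0.5855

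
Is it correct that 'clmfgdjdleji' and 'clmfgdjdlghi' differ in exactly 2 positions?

Differing positions: 10, 11. Hamming distance = 2, so the claim is true.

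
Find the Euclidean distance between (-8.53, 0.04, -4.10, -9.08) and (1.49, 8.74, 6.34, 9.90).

√(Σ(x_i - y_i)²) = √((-8.53 - 1.49)² + (0.04 - 8.74)² + (-4.1 - 6.34)² + (-9.08 - 9.9)²)
= √((-10.02)² + (-8.7)² + (-10.44)² + (-18.98)²) = √(100.4004 + 75.69 + 108.9936 + 360.2404) = √645.3244 ≈ 25.4032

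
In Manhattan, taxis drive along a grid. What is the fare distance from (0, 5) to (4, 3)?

Σ|x_i - y_i| = |0 - 4| + |5 - 3| = 4 + 2 = 6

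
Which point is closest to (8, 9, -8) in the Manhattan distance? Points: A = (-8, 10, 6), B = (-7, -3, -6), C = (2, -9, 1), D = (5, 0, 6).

Distances: d(A) = 31, d(B) = 29, d(C) = 33, d(D) = 26. Nearest: D = (5, 0, 6) with distance 26.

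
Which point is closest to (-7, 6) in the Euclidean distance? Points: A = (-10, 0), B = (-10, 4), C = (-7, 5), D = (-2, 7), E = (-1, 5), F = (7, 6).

Distances: d(A) ≈ 6.7082, d(B) ≈ 3.6056, d(C) = 1, d(D) ≈ 5.099, d(E) ≈ 6.0828, d(F) = 14. Nearest: C = (-7, 5) with distance 1.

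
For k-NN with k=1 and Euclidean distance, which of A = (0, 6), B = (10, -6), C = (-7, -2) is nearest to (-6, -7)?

Distances: d(A) ≈ 14.3178, d(B) ≈ 16.0312, d(C) ≈ 5.099. Nearest: C = (-7, -2) with distance 5.099.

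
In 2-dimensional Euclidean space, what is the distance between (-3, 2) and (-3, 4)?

√(Σ(x_i - y_i)²) = √((-3 - (-3))² + (2 - 4)²)
= √(0² + (-2)²) = √(0 + 4) = √4 = 2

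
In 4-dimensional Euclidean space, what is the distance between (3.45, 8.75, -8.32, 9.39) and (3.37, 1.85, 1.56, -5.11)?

√(Σ(x_i - y_i)²) = √((3.45 - 3.37)² + (8.75 - 1.85)² + (-8.32 - 1.56)² + (9.39 - (-5.11))²)
= √(0.08² + 6.9² + (-9.88)² + 14.5²) = √(0.0064 + 47.61 + 97.6144 + 210.25) = √355.4808 ≈ 18.8542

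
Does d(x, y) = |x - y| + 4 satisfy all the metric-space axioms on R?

No. d fails identity of indiscernibles (specifically d(x,x) = 0): d(0, 0) = |0 - 0| + 4 = 0 + 4 = 4 ≠ 0.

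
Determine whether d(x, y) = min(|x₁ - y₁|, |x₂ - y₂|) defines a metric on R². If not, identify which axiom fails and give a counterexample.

No. d fails identity of indiscernibles: take x = (5, 0) and y = (5, 9). Then d(x,y) = min(|5 - 5|, |0 - 9|) = min(0, 9) = 0, yet x ≠ y.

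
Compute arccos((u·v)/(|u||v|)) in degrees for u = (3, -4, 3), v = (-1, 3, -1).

With u = (3, -4, 3), v = (-1, 3, -1):
u·v = 3·(-1) + (-4)·3 + 3·(-1) = (-3) + (-12) + (-3) = -18.
|u| = √(3² + (-4)² + 3²) = √34, |v| = √((-1)² + 3² + (-1)²) = √11, so |u||v| = √(34·11) = √374.
cos θ = (u·v)/(|u||v|) = -18/√374 ≈ -0.930758
θ = arccos(-0.930758) ≈ 158.55°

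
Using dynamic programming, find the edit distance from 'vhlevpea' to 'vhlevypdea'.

Let D[i][j] be the edit distance between the first i characters of 'vhlevpea' and the first j characters of 'vhlevypdea', with D[i][0] = i, D[0][j] = j, and D[i][j] = D[i-1][j-1] if the characters match, else 1 + min(D[i-1][j], D[i][j-1], D[i-1][j-1]). Filling the table (rows: prefixes of 'vhlevpea', columns: prefixes of 'vhlevypdea'):
     ε  v  h  l  e  v  y  p  d  e  a
  ε  0  1  2  3  4  5  6  7  8  9 10
  v  1  0  1  2  3  4  5  6  7  8  9
  h  2  1  0  1  2  3  4  5  6  7  8
  l  3  2  1  0  1  2  3  4  5  6  7
  e  4  3  2  1  0  1  2  3  4  5  6
  v  5  4  3  2  1  0  1  2  3  4  5
  p  6  5  4  3  2  1  1  1  2  3  4
  e  7  6  5  4  3  2  2  2  2  2  3
  a  8  7  6  5  4  3  3  3  3  3  2
The bottom-right entry gives D[8][10] = 2, so no sequence of fewer than 2 edits works. Backtracking through the table gives one optimal edit sequence (2 edits):
  vhlevpea → vhlevypea (ins y @6)
  vhlevypea → vhlevypdea (ins d @8)
Edit distance = 2.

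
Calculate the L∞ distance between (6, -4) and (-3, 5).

max(|x_i - y_i|) = max(|6 - (-3)|, |-4 - 5|) = max(9, 9) = 9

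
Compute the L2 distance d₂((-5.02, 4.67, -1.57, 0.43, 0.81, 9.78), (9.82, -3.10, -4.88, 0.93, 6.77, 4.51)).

√(Σ(x_i - y_i)²) = √((-5.02 - 9.82)² + (4.67 - (-3.1))² + (-1.57 - (-4.88))² + (0.43 - 0.93)² + (0.81 - 6.77)² + (9.78 - 4.51)²)
= √((-14.84)² + 7.77² + 3.31² + (-0.5)² + (-5.96)² + 5.27²) = √(220.2256 + 60.3729 + 10.9561 + 0.25 + 35.5216 + 27.7729) = √355.0991 ≈ 18.8441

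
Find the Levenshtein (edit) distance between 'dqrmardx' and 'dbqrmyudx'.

Let D[i][j] be the edit distance between the first i characters of 'dqrmardx' and the first j characters of 'dbqrmyudx', with D[i][0] = i, D[0][j] = j, and D[i][j] = D[i-1][j-1] if the characters match, else 1 + min(D[i-1][j], D[i][j-1], D[i-1][j-1]). Filling the table (rows: prefixes of 'dqrmardx', columns: prefixes of 'dbqrmyudx'):
     ε  d  b  q  r  m  y  u  d  x
  ε  0  1  2  3  4  5  6  7  8  9
  d  1  0  1  2  3  4  5  6  7  8
  q  2  1  1  1  2  3  4  5  6  7
  r  3  2  2  2  1  2  3  4  5  6
  m  4  3  3  3  2  1  2  3  4  5
  a  5  4  4  4  3  2  2  3  4  5
  r  6  5  5  5  4  3  3  3  4  5
  d  7  6  6  6  5  4  4  4  3  4
  x  8  7  7  7  6  5  5  5  4  3
The bottom-right entry gives D[8][9] = 3, so no sequence of fewer than 3 edits works. Backtracking through the table gives one optimal edit sequence (3 edits):
  dqrmardx → dbqrmardx (ins b @2)
  dbqrmardx → dbqrmyrdx (sub a→y @6)
  dbqrmyrdx → dbqrmyudx (sub r→u @7)
Edit distance = 3.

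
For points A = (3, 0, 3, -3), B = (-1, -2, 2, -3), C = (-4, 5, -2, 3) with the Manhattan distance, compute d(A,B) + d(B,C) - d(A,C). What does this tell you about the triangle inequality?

d(A,B) = 4 + 2 + 1 + 0 = 7, d(B,C) = 3 + 7 + 4 + 6 = 20, d(A,C) = 7 + 5 + 5 + 6 = 23.
d(A,B) + d(B,C) - d(A,C) = 7 + 20 - 23 = 27 - 23 = 4. This is ≥ 0, so the triangle inequality holds for these points.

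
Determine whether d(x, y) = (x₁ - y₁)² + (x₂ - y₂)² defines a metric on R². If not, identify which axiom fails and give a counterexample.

No. The squared Euclidean distance fails the triangle inequality. Counterexample: x = (0, 0), y = (4, 4), z = (8, 8). d(x,z) = 8² + 8² = 128, but d(x,y) + d(y,z) = (4² + 4²) + (4² + 4²) = 32 + 32 = 64. Since 128 > 64, the triangle inequality is violated. (Note: √d, the ordinary Euclidean distance, IS a metric.)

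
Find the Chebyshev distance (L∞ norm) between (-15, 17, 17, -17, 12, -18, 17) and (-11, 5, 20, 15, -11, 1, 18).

max(|x_i - y_i|) = max(|-15 - (-11)|, |17 - 5|, |17 - 20|, |-17 - 15|, |12 - (-11)|, |-18 - 1|, |17 - 18|) = max(4, 12, 3, 32, 23, 19, 1) = 32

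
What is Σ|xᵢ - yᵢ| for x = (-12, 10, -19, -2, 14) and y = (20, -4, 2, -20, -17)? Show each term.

Σ|x_i - y_i| = |-12 - 20| + |10 - (-4)| + |-19 - 2| + |-2 - (-20)| + |14 - (-17)| = 32 + 14 + 21 + 18 + 31 = 116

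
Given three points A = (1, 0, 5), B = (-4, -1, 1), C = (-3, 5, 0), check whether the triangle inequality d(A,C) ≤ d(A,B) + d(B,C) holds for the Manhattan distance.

d(A,B) = 5 + 1 + 4 = 10, d(B,C) = 1 + 6 + 1 = 8, d(A,C) = 4 + 5 + 5 = 14.
d(A,C) = 14 ≤ 10 + 8 = 18. Triangle inequality is satisfied.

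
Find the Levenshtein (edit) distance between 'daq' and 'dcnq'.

Let D[i][j] be the edit distance between the first i characters of 'daq' and the first j characters of 'dcnq', with D[i][0] = i, D[0][j] = j, and D[i][j] = D[i-1][j-1] if the characters match, else 1 + min(D[i-1][j], D[i][j-1], D[i-1][j-1]). Filling the table (rows: prefixes of 'daq', columns: prefixes of 'dcnq'):
     ε  d  c  n  q
  ε  0  1  2  3  4
  d  1  0  1  2  3
  a  2  1  1  2  3
  q  3  2  2  2  2
The bottom-right entry gives D[3][4] = 2, so no sequence of fewer than 2 edits works. Backtracking through the table gives one optimal edit sequence (2 edits):
  daq → dcaq (ins c @2)
  dcaq → dcnq (sub a→n @3)
Edit distance = 2.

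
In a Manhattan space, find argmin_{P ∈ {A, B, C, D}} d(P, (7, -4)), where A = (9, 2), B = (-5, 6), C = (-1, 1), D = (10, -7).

Distances: d(A) = 8, d(B) = 22, d(C) = 13, d(D) = 6. Nearest: D = (10, -7) with distance 6.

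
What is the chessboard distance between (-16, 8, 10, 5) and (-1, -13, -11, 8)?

max(|x_i - y_i|) = max(|-16 - (-1)|, |8 - (-13)|, |10 - (-11)|, |5 - 8|) = max(15, 21, 21, 3) = 21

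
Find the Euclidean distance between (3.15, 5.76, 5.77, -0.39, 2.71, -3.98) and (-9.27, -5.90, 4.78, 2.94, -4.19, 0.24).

√(Σ(x_i - y_i)²) = √((3.15 - (-9.27))² + (5.76 - (-5.9))² + (5.77 - 4.78)² + (-0.39 - 2.94)² + (2.71 - (-4.19))² + (-3.98 - 0.24)²)
= √(12.42² + 11.66² + 0.99² + (-3.33)² + 6.9² + (-4.22)²) = √(154.2564 + 135.9556 + 0.9801 + 11.0889 + 47.61 + 17.8084) = √367.6994 ≈ 19.1755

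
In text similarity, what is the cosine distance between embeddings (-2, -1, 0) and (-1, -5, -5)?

With u = (-2, -1, 0), v = (-1, -5, -5):
u·v = (-2)·(-1) + (-1)·(-5) + 0·(-5) = 2 + 5 + 0 = 7.
|u| = √((-2)² + (-1)² + 0²) = √5, |v| = √((-1)² + (-5)² + (-5)²) = √51, so |u||v| = √(5·51) = √255.
cos θ = (u·v)/(|u||v|) = 7/√255 ≈ 0.4384
Cosine distance = 1 - cos θ ≈ 1 - 0.4384 = 0.5616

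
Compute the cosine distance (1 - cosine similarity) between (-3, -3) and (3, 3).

With u = (-3, -3), v = (3, 3):
u·v = (-3)·3 + (-3)·3 = (-9) + (-9) = -18.
|u| = √((-3)² + (-3)²) = √18, |v| = √(3² + 3²) = √18, so |u||v| = √(18·18) = √324 = 18.
cos θ = (u·v)/(|u||v|) = -18/18 = -1
Cosine distance = 1 - cos θ = 1 - (-1) = 2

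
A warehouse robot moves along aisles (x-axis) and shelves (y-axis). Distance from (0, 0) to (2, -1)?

Σ|x_i - y_i| = |0 - 2| + |0 - (-1)| = 2 + 1 = 3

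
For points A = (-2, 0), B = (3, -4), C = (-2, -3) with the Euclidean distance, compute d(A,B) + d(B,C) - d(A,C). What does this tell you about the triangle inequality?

d(A,B) = √(5² + 4²) = √41 ≈ 6.4031, d(B,C) = √(5² + 1²) = √26 ≈ 5.099, d(A,C) = √(0² + 3²) = √9 = 3.
d(A,B) + d(B,C) - d(A,C) = 6.4031 + 5.099 - 3 = 11.5021 - 3 = 8.5021 (to 4 decimal places). This is ≥ 0, so the triangle inequality holds for these points.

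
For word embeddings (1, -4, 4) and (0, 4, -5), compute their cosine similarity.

With u = (1, -4, 4), v = (0, 4, -5):
u·v = 1·0 + (-4)·4 + 4·(-5) = 0 + (-16) + (-20) = -36.
|u| = √(1² + (-4)² + 4²) = √33, |v| = √(0² + 4² + (-5)²) = √41, so |u||v| = √(33·41) = √1353.
cos θ = (u·v)/(|u||v|) = -36/√1353 ≈ -0.9787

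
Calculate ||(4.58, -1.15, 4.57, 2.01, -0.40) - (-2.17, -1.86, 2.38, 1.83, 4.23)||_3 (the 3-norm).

(Σ|x_i - y_i|^3)^(1/3) = (|4.58 - (-2.17)|^3 + |-1.15 - (-1.86)|^3 + |4.57 - 2.38|^3 + |2.01 - 1.83|^3 + |-0.4 - 4.23|^3)^(1/3)
= (6.75^3 + 0.71^3 + 2.19^3 + 0.18^3 + 4.63^3)^(1/3) ≈ (307.5469 + 0.3579 + 10.5035 + 0.0058 + 99.2528)^(1/3) = (417.6669)^(1/3) ≈ 7.475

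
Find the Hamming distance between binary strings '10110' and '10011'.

Differing positions: 3, 5. Hamming distance = 2.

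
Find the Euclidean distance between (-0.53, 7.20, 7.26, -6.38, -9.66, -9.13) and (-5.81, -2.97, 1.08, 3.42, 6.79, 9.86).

√(Σ(x_i - y_i)²) = √((-0.53 - (-5.81))² + (7.2 - (-2.97))² + (7.26 - 1.08)² + (-6.38 - 3.42)² + (-9.66 - 6.79)² + (-9.13 - 9.86)²)
= √(5.28² + 10.17² + 6.18² + (-9.8)² + (-16.45)² + (-18.99)²) = √(27.8784 + 103.4289 + 38.1924 + 96.04 + 270.6025 + 360.6201) = √896.7623 ≈ 29.946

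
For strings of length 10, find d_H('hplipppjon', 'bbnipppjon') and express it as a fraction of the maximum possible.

Differing positions: 1, 2, 3. Hamming distance = 3. The maximum possible Hamming distance for length-10 strings is 10, so d_H/10 = 3/10 = 0.3.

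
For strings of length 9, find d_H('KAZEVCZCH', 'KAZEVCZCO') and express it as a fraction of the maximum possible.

Differing positions: 9. Hamming distance = 1. The maximum possible Hamming distance for length-9 strings is 9, so d_H/9 = 1/9 ≈ 0.1111.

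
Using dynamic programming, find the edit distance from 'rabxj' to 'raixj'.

Let D[i][j] be the edit distance between the first i characters of 'rabxj' and the first j characters of 'raixj', with D[i][0] = i, D[0][j] = j, and D[i][j] = D[i-1][j-1] if the characters match, else 1 + min(D[i-1][j], D[i][j-1], D[i-1][j-1]). Filling the table (rows: prefixes of 'rabxj', columns: prefixes of 'raixj'):
     ε  r  a  i  x  j
  ε  0  1  2  3  4  5
  r  1  0  1  2  3  4
  a  2  1  0  1  2  3
  b  3  2  1  1  2  3
  x  4  3  2  2  1  2
  j  5  4  3  3  2  1
The bottom-right entry gives D[5][5] = 1, so no sequence of fewer than 1 edit works. Backtracking through the table gives one optimal edit sequence (1 edit):
  rabxj → raixj (sub b→i @3)
Edit distance = 1.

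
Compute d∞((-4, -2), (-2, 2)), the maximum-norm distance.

max(|x_i - y_i|) = max(|-4 - (-2)|, |-2 - 2|) = max(2, 4) = 4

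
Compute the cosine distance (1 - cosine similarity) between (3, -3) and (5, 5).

With u = (3, -3), v = (5, 5):
u·v = 3·5 + (-3)·5 = 15 + (-15) = 0.
|u| = √(3² + (-3)²) = √18, |v| = √(5² + 5²) = √50, so |u||v| = √(18·50) = √900 = 30.
cos θ = (u·v)/(|u||v|) = 0/30 = 0
Cosine distance = 1 - cos θ = 1 - 0 = 1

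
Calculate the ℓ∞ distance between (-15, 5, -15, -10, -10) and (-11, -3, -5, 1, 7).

max(|x_i - y_i|) = max(|-15 - (-11)|, |5 - (-3)|, |-15 - (-5)|, |-10 - 1|, |-10 - 7|) = max(4, 8, 10, 11, 17) = 17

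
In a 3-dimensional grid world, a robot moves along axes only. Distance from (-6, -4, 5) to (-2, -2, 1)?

Σ|x_i - y_i| = |-6 - (-2)| + |-4 - (-2)| + |5 - 1| = 4 + 2 + 4 = 10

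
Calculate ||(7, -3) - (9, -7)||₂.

√(Σ(x_i - y_i)²) = √((7 - 9)² + (-3 - (-7))²)
= √((-2)² + 4²) = √(4 + 16) = √20 ≈ 4.4721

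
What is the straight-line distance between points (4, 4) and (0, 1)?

√(Σ(x_i - y_i)²) = √((4 - 0)² + (4 - 1)²)
= √(4² + 3²) = √(16 + 9) = √25 = 5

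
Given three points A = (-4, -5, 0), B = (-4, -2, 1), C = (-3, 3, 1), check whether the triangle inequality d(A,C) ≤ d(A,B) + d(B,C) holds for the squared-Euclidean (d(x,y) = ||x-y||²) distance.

d(A,B) = 0² + 3² + 1² = 10, d(B,C) = 1² + 5² + 0² = 26, d(A,C) = 1² + 8² + 1² = 66.
d(A,C) = 66 > 10 + 26 = 36. Triangle inequality is VIOLATED. (Squared-Euclidean is not a metric — this is a counterexample.)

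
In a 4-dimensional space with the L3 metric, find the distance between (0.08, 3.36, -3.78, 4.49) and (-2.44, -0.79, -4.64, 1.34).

(Σ|x_i - y_i|^3)^(1/3) = (|0.08 - (-2.44)|^3 + |3.36 - (-0.79)|^3 + |-3.78 - (-4.64)|^3 + |4.49 - 1.34|^3)^(1/3)
= (2.52^3 + 4.15^3 + 0.86^3 + 3.15^3)^(1/3) ≈ (16.003 + 71.4734 + 0.6361 + 31.2559)^(1/3) = (119.3684)^(1/3) ≈ 4.9238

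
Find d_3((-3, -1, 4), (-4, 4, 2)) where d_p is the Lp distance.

(Σ|x_i - y_i|^3)^(1/3) = (|-3 - (-4)|^3 + |-1 - 4|^3 + |4 - 2|^3)^(1/3)
= (1^3 + 5^3 + 2^3)^(1/3) = (1 + 125 + 8)^(1/3) = (134)^(1/3) ≈ 5.1172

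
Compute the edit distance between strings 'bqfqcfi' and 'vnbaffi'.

Let D[i][j] be the edit distance between the first i characters of 'bqfqcfi' and the first j characters of 'vnbaffi', with D[i][0] = i, D[0][j] = j, and D[i][j] = D[i-1][j-1] if the characters match, else 1 + min(D[i-1][j], D[i][j-1], D[i-1][j-1]). Filling the table (rows: prefixes of 'bqfqcfi', columns: prefixes of 'vnbaffi'):
     ε  v  n  b  a  f  f  i
  ε  0  1  2  3  4  5  6  7
  b  1  1  2  2  3  4  5  6
  q  2  2  2  3  3  4  5  6
  f  3  3  3  3  4  3  4  5
  q  4  4  4  4  4  4  4  5
  c  5  5  5  5  5  5  5  5
  f  6  6  6  6  6  5  5  6
  i  7  7  7  7  7  6  6  5
The bottom-right entry gives D[7][7] = 5, so no sequence of fewer than 5 edits works. Backtracking through the table gives one optimal edit sequence (5 edits):
  bqfqcfi → vqfqcfi (sub b→v @1)
  vqfqcfi → vnfqcfi (sub q→n @2)
  vnfqcfi → vnbqcfi (sub f→b @3)
  vnbqcfi → vnbacfi (sub q→a @4)
  vnbacfi → vnbaffi (sub c→f @5)
Edit distance = 5.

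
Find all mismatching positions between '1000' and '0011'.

Differing positions: 1, 3, 4. Hamming distance = 3.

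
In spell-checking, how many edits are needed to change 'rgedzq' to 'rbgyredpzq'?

Let D[i][j] be the edit distance between the first i characters of 'rgedzq' and the first j characters of 'rbgyredpzq', with D[i][0] = i, D[0][j] = j, and D[i][j] = D[i-1][j-1] if the characters match, else 1 + min(D[i-1][j], D[i][j-1], D[i-1][j-1]). Filling the table (rows: prefixes of 'rgedzq', columns: prefixes of 'rbgyredpzq'):
     ε  r  b  g  y  r  e  d  p  z  q
  ε  0  1  2  3  4  5  6  7  8  9 10
  r  1  0  1  2  3  4  5  6  7  8  9
  g  2  1  1  1  2  3  4  5  6  7  8
  e  3  2  2  2  2  3  3  4  5  6  7
  d  4  3  3  3  3  3  4  3  4  5  6
  z  5  4  4  4  4  4  4  4  4  4  5
  q  6  5  5  5  5  5  5  5  5  5  4
The bottom-right entry gives D[6][10] = 4, so no sequence of fewer than 4 edits works. Backtracking through the table gives one optimal edit sequence (4 edits):
  rgedzq → rbgedzq (ins b @2)
  rbgedzq → rbgyedzq (ins y @4)
  rbgyedzq → rbgyredzq (ins r @5)
  rbgyredzq → rbgyredpzq (ins p @8)
Edit distance = 4.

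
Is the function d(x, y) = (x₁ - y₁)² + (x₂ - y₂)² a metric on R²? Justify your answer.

No. The squared Euclidean distance fails the triangle inequality. Counterexample: x = (0, 0), y = (2, 5), z = (4, 10). d(x,z) = 4² + 10² = 116, but d(x,y) + d(y,z) = (2² + 5²) + (2² + 5²) = 29 + 29 = 58. Since 116 > 58, the triangle inequality is violated. (Note: √d, the ordinary Euclidean distance, IS a metric.)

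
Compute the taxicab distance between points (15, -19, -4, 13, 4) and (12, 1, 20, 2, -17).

Σ|x_i - y_i| = |15 - 12| + |-19 - 1| + |-4 - 20| + |13 - 2| + |4 - (-17)| = 3 + 20 + 24 + 11 + 21 = 79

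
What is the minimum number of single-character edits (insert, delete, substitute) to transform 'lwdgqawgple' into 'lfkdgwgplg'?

Let D[i][j] be the edit distance between the first i characters of 'lwdgqawgple' and the first j characters of 'lfkdgwgplg', with D[i][0] = i, D[0][j] = j, and D[i][j] = D[i-1][j-1] if the characters match, else 1 + min(D[i-1][j], D[i][j-1], D[i-1][j-1]). Filling the table (rows: prefixes of 'lwdgqawgple', columns: prefixes of 'lfkdgwgplg'):
     ε  l  f  k  d  g  w  g  p  l  g
  ε  0  1  2  3  4  5  6  7  8  9 10
  l  1  0  1  2  3  4  5  6  7  8  9
  w  2  1  1  2  3  4  4  5  6  7  8
  d  3  2  2  2  2  3  4  5  6  7  8
  g  4  3  3  3  3  2  3  4  5  6  7
  q  5  4  4  4  4  3  3  4  5  6  7
  a  6  5  5  5  5  4  4  4  5  6  7
  w  7  6  6  6  6  5  4  5  5  6  7
  g  8  7  7  7  7  6  5  4  5  6  6
  p  9  8  8  8  8  7  6  5  4  5  6
  l 10  9  9  9  9  8  7  6  5  4  5
  e 11 10 10 10 10  9  8  7  6  5  5
The bottom-right entry gives D[11][10] = 5, so no sequence of fewer than 5 edits works. Backtracking through the table gives one optimal edit sequence (5 edits):
  lwdgqawgple → lfwdgqawgple (ins f @2)
  lfwdgqawgple → lfkdgqawgple (sub w→k @3)
  lfkdgqawgple → lfkdgawgple (del q @6)
  lfkdgawgple → lfkdgwgple (del a @6)
  lfkdgwgple → lfkdgwgplg (sub e→g @10)
Edit distance = 5.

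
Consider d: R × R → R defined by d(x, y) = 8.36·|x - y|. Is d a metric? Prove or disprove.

Yes. Since |x - y| is a metric on R and 8.36 > 0, the positive scalar multiple 8.36·|x - y| is also a metric: scaling by a positive constant preserves non-negativity, identity (d=0 ⟺ |x-y|=0 ⟺ x=y), symmetry, and the triangle inequality.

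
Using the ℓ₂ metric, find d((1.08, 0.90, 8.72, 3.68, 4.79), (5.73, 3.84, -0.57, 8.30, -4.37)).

√(Σ(x_i - y_i)²) = √((1.08 - 5.73)² + (0.9 - 3.84)² + (8.72 - (-0.57))² + (3.68 - 8.3)² + (4.79 - (-4.37))²)
= √((-4.65)² + (-2.94)² + 9.29² + (-4.62)² + 9.16²) = √(21.6225 + 8.6436 + 86.3041 + 21.3444 + 83.9056) = √221.8202 ≈ 14.8936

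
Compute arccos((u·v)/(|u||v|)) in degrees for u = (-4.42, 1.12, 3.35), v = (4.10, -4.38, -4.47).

With u = (-4.42, 1.12, 3.35), v = (4.10, -4.38, -4.47):
u·v = (-4.42)·4.1 + 1.12·(-4.38) + 3.35·(-4.47) = (-18.122) + (-4.9056) + (-14.9745) = -38.0021.
|u| = √((-4.42)² + 1.12² + 3.35²) = √(19.5364 + 1.2544 + 11.2225) = √32.0133, |v| = √(4.1² + (-4.38)² + (-4.47)²) = √(16.81 + 19.1844 + 19.9809) = √55.9753.
cos θ = (u·v)/(|u||v|) = -38.0021/(√32.0133·√55.9753) ≈ -0.897727
θ = arccos(-0.897727) ≈ 153.86°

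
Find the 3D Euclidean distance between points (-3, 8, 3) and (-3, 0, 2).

√(Σ(x_i - y_i)²) = √((-3 - (-3))² + (8 - 0)² + (3 - 2)²)
= √(0² + 8² + 1²) = √(0 + 64 + 1) = √65 ≈ 8.0623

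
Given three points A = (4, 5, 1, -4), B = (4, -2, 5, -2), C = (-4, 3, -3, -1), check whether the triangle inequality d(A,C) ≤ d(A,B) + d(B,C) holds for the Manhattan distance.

d(A,B) = 0 + 7 + 4 + 2 = 13, d(B,C) = 8 + 5 + 8 + 1 = 22, d(A,C) = 8 + 2 + 4 + 3 = 17.
d(A,C) = 17 ≤ 13 + 22 = 35. Triangle inequality is satisfied.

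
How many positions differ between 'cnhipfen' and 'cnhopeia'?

Differing positions: 4, 6, 7, 8. Hamming distance = 4.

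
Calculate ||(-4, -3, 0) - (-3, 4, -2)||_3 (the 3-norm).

(Σ|x_i - y_i|^3)^(1/3) = (|-4 - (-3)|^3 + |-3 - 4|^3 + |0 - (-2)|^3)^(1/3)
= (1^3 + 7^3 + 2^3)^(1/3) = (1 + 343 + 8)^(1/3) = (352)^(1/3) ≈ 7.0607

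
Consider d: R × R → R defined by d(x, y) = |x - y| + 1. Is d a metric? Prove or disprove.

No. d fails identity of indiscernibles (specifically d(x,x) = 0): d(-7, -7) = |-7 - (-7)| + 1 = 0 + 1 = 1 ≠ 0.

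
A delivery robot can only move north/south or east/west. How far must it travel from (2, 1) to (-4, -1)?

Σ|x_i - y_i| = |2 - (-4)| + |1 - (-1)| = 6 + 2 = 8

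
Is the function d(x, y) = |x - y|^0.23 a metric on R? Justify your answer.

Yes. With 0 < p = 0.23 ≤ 1, d(x,y) = |x-y|^0.23 is a metric on R. Non-negativity and symmetry are immediate; |x-y|^0.23 = 0 ⟺ |x-y| = 0 ⟺ x = y. For the triangle inequality, the function t ↦ t^0.23 is subadditive on [0,∞) when p ≤ 1, so |x-z|^0.23 ≤ (|x-y| + |y-z|)^0.23 ≤ |x-y|^0.23 + |y-z|^0.23.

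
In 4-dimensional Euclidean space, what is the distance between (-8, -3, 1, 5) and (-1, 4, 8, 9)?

√(Σ(x_i - y_i)²) = √((-8 - (-1))² + (-3 - 4)² + (1 - 8)² + (5 - 9)²)
= √((-7)² + (-7)² + (-7)² + (-4)²) = √(49 + 49 + 49 + 16) = √163 ≈ 12.7671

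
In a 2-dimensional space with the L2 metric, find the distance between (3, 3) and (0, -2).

(Σ|x_i - y_i|^2)^(1/2) = (|3 - 0|^2 + |3 - (-2)|^2)^(1/2)
= (3^2 + 5^2)^(1/2) = (9 + 25)^(1/2) = (34)^(1/2) ≈ 5.831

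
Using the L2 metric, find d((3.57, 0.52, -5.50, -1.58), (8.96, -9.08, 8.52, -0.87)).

√(Σ(x_i - y_i)²) = √((3.57 - 8.96)² + (0.52 - (-9.08))² + (-5.5 - 8.52)² + (-1.58 - (-0.87))²)
= √((-5.39)² + 9.6² + (-14.02)² + (-0.71)²) = √(29.0521 + 92.16 + 196.5604 + 0.5041) = √318.2766 ≈ 17.8403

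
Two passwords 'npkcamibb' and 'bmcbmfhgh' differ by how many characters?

Differing positions: 1, 2, 3, 4, 5, 6, 7, 8, 9. Hamming distance = 9.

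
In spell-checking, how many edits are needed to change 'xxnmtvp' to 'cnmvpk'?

Let D[i][j] be the edit distance between the first i characters of 'xxnmtvp' and the first j characters of 'cnmvpk', with D[i][0] = i, D[0][j] = j, and D[i][j] = D[i-1][j-1] if the characters match, else 1 + min(D[i-1][j], D[i][j-1], D[i-1][j-1]). Filling the table (rows: prefixes of 'xxnmtvp', columns: prefixes of 'cnmvpk'):
     ε  c  n  m  v  p  k
  ε  0  1  2  3  4  5  6
  x  1  1  2  3  4  5  6
  x  2  2  2  3  4  5  6
  n  3  3  2  3  4  5  6
  m  4  4  3  2  3  4  5
  t  5  5  4  3  3  4  5
  v  6  6  5  4  3  4  5
  p  7  7  6  5  4  3  4
The bottom-right entry gives D[7][6] = 4, so no sequence of fewer than 4 edits works. Backtracking through the table gives one optimal edit sequence (4 edits):
  xxnmtvp → xnmtvp (del x @1)
  xnmtvp → cnmtvp (sub x→c @1)
  cnmtvp → cnmvp (del t @4)
  cnmvp → cnmvpk (ins k @6)
Edit distance = 4.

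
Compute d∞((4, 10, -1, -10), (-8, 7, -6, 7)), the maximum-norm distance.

max(|x_i - y_i|) = max(|4 - (-8)|, |10 - 7|, |-1 - (-6)|, |-10 - 7|) = max(12, 3, 5, 17) = 17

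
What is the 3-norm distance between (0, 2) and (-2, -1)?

(Σ|x_i - y_i|^3)^(1/3) = (|0 - (-2)|^3 + |2 - (-1)|^3)^(1/3)
= (2^3 + 3^3)^(1/3) = (8 + 27)^(1/3) = (35)^(1/3) ≈ 3.2711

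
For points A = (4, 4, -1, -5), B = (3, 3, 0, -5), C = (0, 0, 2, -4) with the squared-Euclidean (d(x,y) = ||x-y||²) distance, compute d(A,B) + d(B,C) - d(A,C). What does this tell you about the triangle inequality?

d(A,B) = 1² + 1² + 1² + 0² = 3, d(B,C) = 3² + 3² + 2² + 1² = 23, d(A,C) = 4² + 4² + 3² + 1² = 42.
d(A,B) + d(B,C) - d(A,C) = 3 + 23 - 42 = 26 - 42 = -16. This is < 0, so the triangle inequality FAILS for these points (squared-Euclidean is not a metric).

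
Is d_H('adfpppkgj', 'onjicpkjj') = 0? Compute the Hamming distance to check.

Differing positions: 1, 2, 3, 4, 5, 8. Hamming distance = 6, so the claim that d_H = 0 is false.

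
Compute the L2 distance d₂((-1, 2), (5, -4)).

√(Σ(x_i - y_i)²) = √((-1 - 5)² + (2 - (-4))²)
= √((-6)² + 6²) = √(36 + 36) = √72 ≈ 8.4853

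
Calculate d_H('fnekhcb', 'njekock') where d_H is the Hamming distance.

Differing positions: 1, 2, 5, 7. Hamming distance = 4.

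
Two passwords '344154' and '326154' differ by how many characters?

Differing positions: 2, 3. Hamming distance = 2.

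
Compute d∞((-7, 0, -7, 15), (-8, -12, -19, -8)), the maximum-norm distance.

max(|x_i - y_i|) = max(|-7 - (-8)|, |0 - (-12)|, |-7 - (-19)|, |15 - (-8)|) = max(1, 12, 12, 23) = 23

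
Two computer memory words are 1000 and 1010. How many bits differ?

Differing positions: 3. Hamming distance = 1.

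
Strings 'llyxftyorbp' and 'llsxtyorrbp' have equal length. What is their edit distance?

Let D[i][j] be the edit distance between the first i characters of 'llyxftyorbp' and the first j characters of 'llsxtyorrbp', with D[i][0] = i, D[0][j] = j, and D[i][j] = D[i-1][j-1] if the characters match, else 1 + min(D[i-1][j], D[i][j-1], D[i-1][j-1]). Filling the table (rows: prefixes of 'llyxftyorbp', columns: prefixes of 'llsxtyorrbp'):
     ε  l  l  s  x  t  y  o  r  r  b  p
  ε  0  1  2  3  4  5  6  7  8  9 10 11
  l  1  0  1  2  3  4  5  6  7  8  9 10
  l  2  1  0  1  2  3  4  5  6  7  8  9
  y  3  2  1  1  2  3  3  4  5  6  7  8
  x  4  3  2  2  1  2  3  4  5  6  7  8
  f  5  4  3  3  2  2  3  4  5  6  7  8
  t  6  5  4  4  3  2  3  4  5  6  7  8
  y  7  6  5  5  4  3  2  3  4  5  6  7
  o  8  7  6  6  5  4  3  2  3  4  5  6
  r  9  8  7  7  6  5  4  3  2  3  4  5
  b 10  9  8  8  7  6  5  4  3  3  3  4
  p 11 10  9  9  8  7  6  5  4  4  4  3
The bottom-right entry gives D[11][11] = 3, so no sequence of fewer than 3 edits works. Backtracking through the table gives one optimal edit sequence (3 edits):
  llyxftyorbp → llsxftyorbp (sub y→s @3)
  llsxftyorbp → llsxtyorbp (del f @5)
  llsxtyorbp → llsxtyorrbp (ins r @8)
Edit distance = 3.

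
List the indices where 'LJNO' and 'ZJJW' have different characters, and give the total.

Differing positions: 1, 3, 4. Hamming distance = 3.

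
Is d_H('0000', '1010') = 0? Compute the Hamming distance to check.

Differing positions: 1, 3. Hamming distance = 2, so the claim that d_H = 0 is false.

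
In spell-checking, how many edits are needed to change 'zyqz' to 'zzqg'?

Let D[i][j] be the edit distance between the first i characters of 'zyqz' and the first j characters of 'zzqg', with D[i][0] = i, D[0][j] = j, and D[i][j] = D[i-1][j-1] if the characters match, else 1 + min(D[i-1][j], D[i][j-1], D[i-1][j-1]). Filling the table (rows: prefixes of 'zyqz', columns: prefixes of 'zzqg'):
     ε  z  z  q  g
  ε  0  1  2  3  4
  z  1  0  1  2  3
  y  2  1  1  2  3
  q  3  2  2  1  2
  z  4  3  2  2  2
The bottom-right entry gives D[4][4] = 2, so no sequence of fewer than 2 edits works. Backtracking through the table gives one optimal edit sequence (2 edits):
  zyqz → zzqz (sub y→z @2)
  zzqz → zzqg (sub z→g @4)
Edit distance = 2.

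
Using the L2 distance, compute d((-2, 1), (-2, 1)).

(Σ|x_i - y_i|^2)^(1/2) = (|-2 - (-2)|^2 + |1 - 1|^2)^(1/2)
= (0^2 + 0^2)^(1/2) = (0 + 0)^(1/2) = (0)^(1/2) = 0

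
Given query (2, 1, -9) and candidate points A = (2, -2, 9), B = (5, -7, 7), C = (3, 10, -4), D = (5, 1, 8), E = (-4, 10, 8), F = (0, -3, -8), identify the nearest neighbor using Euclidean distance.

Distances: d(A) ≈ 18.2483, d(B) ≈ 18.1384, d(C) ≈ 10.3441, d(D) ≈ 17.2627, d(E) ≈ 20.1494, d(F) ≈ 4.5826. Nearest: F = (0, -3, -8) with distance 4.5826.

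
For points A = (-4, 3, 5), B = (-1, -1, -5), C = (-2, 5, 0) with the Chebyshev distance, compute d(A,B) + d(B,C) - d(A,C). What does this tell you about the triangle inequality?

d(A,B) = max(3, 4, 10) = 10, d(B,C) = max(1, 6, 5) = 6, d(A,C) = max(2, 2, 5) = 5.
d(A,B) + d(B,C) - d(A,C) = 10 + 6 - 5 = 16 - 5 = 11. This is ≥ 0, so the triangle inequality holds for these points.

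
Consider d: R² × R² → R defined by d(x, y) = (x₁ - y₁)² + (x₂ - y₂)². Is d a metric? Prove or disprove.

No. The squared Euclidean distance fails the triangle inequality. Counterexample: x = (0, 0), y = (3, 3), z = (6, 6). d(x,z) = 6² + 6² = 72, but d(x,y) + d(y,z) = (3² + 3²) + (3² + 3²) = 18 + 18 = 36. Since 72 > 36, the triangle inequality is violated. (Note: √d, the ordinary Euclidean distance, IS a metric.)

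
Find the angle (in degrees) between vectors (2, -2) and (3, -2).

With u = (2, -2), v = (3, -2):
u·v = 2·3 + (-2)·(-2) = 6 + 4 = 10.
|u| = √(2² + (-2)²) = √8, |v| = √(3² + (-2)²) = √13, so |u||v| = √(8·13) = √104.
cos θ = (u·v)/(|u||v|) = 10/√104 ≈ 0.980581
θ = arccos(0.980581) ≈ 11.31°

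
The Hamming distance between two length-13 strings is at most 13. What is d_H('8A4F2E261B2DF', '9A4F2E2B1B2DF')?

Differing positions: 1, 8. Hamming distance = 2. The maximum possible Hamming distance for length-13 strings is 13, so d_H/13 = 2/13 ≈ 0.1538.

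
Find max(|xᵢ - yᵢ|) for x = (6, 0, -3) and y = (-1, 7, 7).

max(|x_i - y_i|) = max(|6 - (-1)|, |0 - 7|, |-3 - 7|) = max(7, 7, 10) = 10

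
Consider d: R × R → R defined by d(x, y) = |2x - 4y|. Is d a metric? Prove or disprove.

No. d fails symmetry: d(2, 7) = |2·2 - 4·7| = |-24| = 24, but d(7, 2) = |2·7 - 4·2| = |6| = 6. Since 24 ≠ 6, d(x,y) ≠ d(y,x) in general.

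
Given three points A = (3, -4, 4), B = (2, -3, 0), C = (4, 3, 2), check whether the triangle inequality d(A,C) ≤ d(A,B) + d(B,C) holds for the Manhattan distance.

d(A,B) = 1 + 1 + 4 = 6, d(B,C) = 2 + 6 + 2 = 10, d(A,C) = 1 + 7 + 2 = 10.
d(A,C) = 10 ≤ 6 + 10 = 16. Triangle inequality is satisfied.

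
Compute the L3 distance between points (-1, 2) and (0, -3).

(Σ|x_i - y_i|^3)^(1/3) = (|-1 - 0|^3 + |2 - (-3)|^3)^(1/3)
= (1^3 + 5^3)^(1/3) = (1 + 125)^(1/3) = (126)^(1/3) ≈ 5.0133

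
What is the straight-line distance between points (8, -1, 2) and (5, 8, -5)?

√(Σ(x_i - y_i)²) = √((8 - 5)² + (-1 - 8)² + (2 - (-5))²)
= √(3² + (-9)² + 7²) = √(9 + 81 + 49) = √139 ≈ 11.7898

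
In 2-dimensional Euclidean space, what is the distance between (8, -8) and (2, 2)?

√(Σ(x_i - y_i)²) = √((8 - 2)² + (-8 - 2)²)
= √(6² + (-10)²) = √(36 + 100) = √136 ≈ 11.6619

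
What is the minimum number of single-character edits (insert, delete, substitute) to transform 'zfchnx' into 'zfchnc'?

Let D[i][j] be the edit distance between the first i characters of 'zfchnx' and the first j characters of 'zfchnc', with D[i][0] = i, D[0][j] = j, and D[i][j] = D[i-1][j-1] if the characters match, else 1 + min(D[i-1][j], D[i][j-1], D[i-1][j-1]). Filling the table (rows: prefixes of 'zfchnx', columns: prefixes of 'zfchnc'):
     ε  z  f  c  h  n  c
  ε  0  1  2  3  4  5  6
  z  1  0  1  2  3  4  5
  f  2  1  0  1  2  3  4
  c  3  2  1  0  1  2  3
  h  4  3  2  1  0  1  2
  n  5  4  3  2  1  0  1
  x  6  5  4  3  2  1  1
The bottom-right entry gives D[6][6] = 1, so no sequence of fewer than 1 edit works. Backtracking through the table gives one optimal edit sequence (1 edit):
  zfchnx → zfchnc (sub x→c @6)
Edit distance = 1.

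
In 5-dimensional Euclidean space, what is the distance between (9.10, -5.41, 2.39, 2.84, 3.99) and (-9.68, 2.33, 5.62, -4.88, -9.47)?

√(Σ(x_i - y_i)²) = √((9.1 - (-9.68))² + (-5.41 - 2.33)² + (2.39 - 5.62)² + (2.84 - (-4.88))² + (3.99 - (-9.47))²)
= √(18.78² + (-7.74)² + (-3.23)² + 7.72² + 13.46²) = √(352.6884 + 59.9076 + 10.4329 + 59.5984 + 181.1716) = √663.7989 ≈ 25.7643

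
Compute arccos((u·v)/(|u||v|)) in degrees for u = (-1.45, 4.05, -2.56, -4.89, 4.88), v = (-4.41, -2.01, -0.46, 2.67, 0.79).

With u = (-1.45, 4.05, -2.56, -4.89, 4.88), v = (-4.41, -2.01, -0.46, 2.67, 0.79):
u·v = (-1.45)·(-4.41) + 4.05·(-2.01) + (-2.56)·(-0.46) + (-4.89)·2.67 + 4.88·0.79 = 6.3945 + (-8.1405) + 1.1776 + (-13.0563) + 3.8552 = -9.7695.
|u| = √((-1.45)² + 4.05² + (-2.56)² + (-4.89)² + 4.88²) = √(2.1025 + 16.4025 + 6.5536 + 23.9121 + 23.8144) = √72.7851, |v| = √((-4.41)² + (-2.01)² + (-0.46)² + 2.67² + 0.79²) = √(19.4481 + 4.0401 + 0.2116 + 7.1289 + 0.6241) = √31.4528.
cos θ = (u·v)/(|u||v|) = -9.7695/(√72.7851·√31.4528) ≈ -0.204184
θ = arccos(-0.204184) ≈ 101.78°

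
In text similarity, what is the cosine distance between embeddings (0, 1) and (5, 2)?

With u = (0, 1), v = (5, 2):
u·v = 0·5 + 1·2 = 0 + 2 = 2.
|u| = √(0² + 1²) = √1, |v| = √(5² + 2²) = √29, so |u||v| = √(1·29) = √29.
cos θ = (u·v)/(|u||v|) = 2/√29 ≈ 0.3714
Cosine distance = 1 - cos θ ≈ 1 - 0.3714 = 0.6286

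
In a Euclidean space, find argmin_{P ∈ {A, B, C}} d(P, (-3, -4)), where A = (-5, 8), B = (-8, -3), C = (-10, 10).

Distances: d(A) ≈ 12.1655, d(B) ≈ 5.099, d(C) ≈ 15.6525. Nearest: B = (-8, -3) with distance 5.099.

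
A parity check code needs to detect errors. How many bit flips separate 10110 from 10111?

Differing positions: 5. Hamming distance = 1.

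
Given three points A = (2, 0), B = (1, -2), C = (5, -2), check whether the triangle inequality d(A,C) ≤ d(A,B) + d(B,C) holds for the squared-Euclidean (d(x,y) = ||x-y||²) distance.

d(A,B) = 1² + 2² = 5, d(B,C) = 4² + 0² = 16, d(A,C) = 3² + 2² = 13.
d(A,C) = 13 ≤ 5 + 16 = 21. Triangle inequality is satisfied.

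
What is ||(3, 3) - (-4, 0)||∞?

max(|x_i - y_i|) = max(|3 - (-4)|, |3 - 0|) = max(7, 3) = 7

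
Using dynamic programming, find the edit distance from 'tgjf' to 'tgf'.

Let D[i][j] be the edit distance between the first i characters of 'tgjf' and the first j characters of 'tgf', with D[i][0] = i, D[0][j] = j, and D[i][j] = D[i-1][j-1] if the characters match, else 1 + min(D[i-1][j], D[i][j-1], D[i-1][j-1]). Filling the table (rows: prefixes of 'tgjf', columns: prefixes of 'tgf'):
     ε  t  g  f
  ε  0  1  2  3
  t  1  0  1  2
  g  2  1  0  1
  j  3  2  1  1
  f  4  3  2  1
The bottom-right entry gives D[4][3] = 1, so no sequence of fewer than 1 edit works. Backtracking through the table gives one optimal edit sequence (1 edit):
  tgjf → tgf (del j @3)
Edit distance = 1.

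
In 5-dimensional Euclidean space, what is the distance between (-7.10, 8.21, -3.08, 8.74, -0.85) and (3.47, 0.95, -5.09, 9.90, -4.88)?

√(Σ(x_i - y_i)²) = √((-7.1 - 3.47)² + (8.21 - 0.95)² + (-3.08 - (-5.09))² + (8.74 - 9.9)² + (-0.85 - (-4.88))²)
= √((-10.57)² + 7.26² + 2.01² + (-1.16)² + 4.03²) = √(111.7249 + 52.7076 + 4.0401 + 1.3456 + 16.2409) = √186.0591 ≈ 13.6403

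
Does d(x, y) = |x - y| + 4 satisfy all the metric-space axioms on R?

No. d fails identity of indiscernibles (specifically d(x,x) = 0): d(3, 3) = |3 - 3| + 4 = 0 + 4 = 4 ≠ 0.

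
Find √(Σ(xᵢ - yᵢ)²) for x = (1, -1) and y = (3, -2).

√(Σ(x_i - y_i)²) = √((1 - 3)² + (-1 - (-2))²)
= √((-2)² + 1²) = √(4 + 1) = √5 ≈ 2.2361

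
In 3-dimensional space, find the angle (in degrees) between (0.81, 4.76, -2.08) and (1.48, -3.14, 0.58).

With u = (0.81, 4.76, -2.08), v = (1.48, -3.14, 0.58):
u·v = 0.81·1.48 + 4.76·(-3.14) + (-2.08)·0.58 = 1.1988 + (-14.9464) + (-1.2064) = -14.954.
|u| = √(0.81² + 4.76² + (-2.08)²) = √(0.6561 + 22.6576 + 4.3264) = √27.6401, |v| = √(1.48² + (-3.14)² + 0.58²) = √(2.1904 + 9.8596 + 0.3364) = √12.3864.
cos θ = (u·v)/(|u||v|) = -14.954/(√27.6401·√12.3864) ≈ -0.808193
θ = arccos(-0.808193) ≈ 143.92°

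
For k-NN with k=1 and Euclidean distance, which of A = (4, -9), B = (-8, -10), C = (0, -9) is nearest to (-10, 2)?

Distances: d(A) ≈ 17.8045, d(B) ≈ 12.1655, d(C) ≈ 14.8661. Nearest: B = (-8, -10) with distance 12.1655.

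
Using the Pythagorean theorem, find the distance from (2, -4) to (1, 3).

√(Σ(x_i - y_i)²) = √((2 - 1)² + (-4 - 3)²)
= √(1² + (-7)²) = √(1 + 49) = √50 ≈ 7.0711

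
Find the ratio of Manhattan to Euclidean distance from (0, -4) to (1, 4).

L1 = |0 - 1| + |-4 - 4| = 1 + 8 = 9
L2 = √(1² + 8²) = √65 ≈ 8.0623
L1 ≥ L2 always (equality iff movement is along one axis); L1 > L2 here.
Ratio L1/L2 = 9/√65 ≈ 1.1163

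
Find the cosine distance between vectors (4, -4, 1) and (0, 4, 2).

With u = (4, -4, 1), v = (0, 4, 2):
u·v = 4·0 + (-4)·4 + 1·2 = 0 + (-16) + 2 = -14.
|u| = √(4² + (-4)² + 1²) = √33, |v| = √(0² + 4² + 2²) = √20, so |u||v| = √(33·20) = √660.
cos θ = (u·v)/(|u||v|) = -14/√660 ≈ -0.5449
Cosine distance = 1 - cos θ ≈ 1 - (-0.5449) = 1.5449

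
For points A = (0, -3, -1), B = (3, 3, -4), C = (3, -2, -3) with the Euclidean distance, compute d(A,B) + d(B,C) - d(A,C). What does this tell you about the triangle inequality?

d(A,B) = √(3² + 6² + 3²) = √54 ≈ 7.3485, d(B,C) = √(0² + 5² + 1²) = √26 ≈ 5.099, d(A,C) = √(3² + 1² + 2²) = √14 ≈ 3.7417.
d(A,B) + d(B,C) - d(A,C) = 7.3485 + 5.099 - 3.7417 = 12.4475 - 3.7417 = 8.7058 (to 4 decimal places). This is ≥ 0, so the triangle inequality holds for these points.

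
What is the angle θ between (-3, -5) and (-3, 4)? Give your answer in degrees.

With u = (-3, -5), v = (-3, 4):
u·v = (-3)·(-3) + (-5)·4 = 9 + (-20) = -11.
|u| = √((-3)² + (-5)²) = √34, |v| = √((-3)² + 4²) = √25, so |u||v| = √(34·25) = √850.
cos θ = (u·v)/(|u||v|) = -11/√850 ≈ -0.377297
θ = arccos(-0.377297) ≈ 112.17°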